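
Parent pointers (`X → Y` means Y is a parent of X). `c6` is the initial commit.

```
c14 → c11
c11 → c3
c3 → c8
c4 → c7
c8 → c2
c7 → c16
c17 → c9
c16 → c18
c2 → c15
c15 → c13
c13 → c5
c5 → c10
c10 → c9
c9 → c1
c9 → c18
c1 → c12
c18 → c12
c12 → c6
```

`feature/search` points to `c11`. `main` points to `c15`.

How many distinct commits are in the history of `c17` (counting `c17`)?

6

Walking parent pointers from c17: reachable set = {c1, c12, c17, c18, c6, c9}.
That is 6 commits.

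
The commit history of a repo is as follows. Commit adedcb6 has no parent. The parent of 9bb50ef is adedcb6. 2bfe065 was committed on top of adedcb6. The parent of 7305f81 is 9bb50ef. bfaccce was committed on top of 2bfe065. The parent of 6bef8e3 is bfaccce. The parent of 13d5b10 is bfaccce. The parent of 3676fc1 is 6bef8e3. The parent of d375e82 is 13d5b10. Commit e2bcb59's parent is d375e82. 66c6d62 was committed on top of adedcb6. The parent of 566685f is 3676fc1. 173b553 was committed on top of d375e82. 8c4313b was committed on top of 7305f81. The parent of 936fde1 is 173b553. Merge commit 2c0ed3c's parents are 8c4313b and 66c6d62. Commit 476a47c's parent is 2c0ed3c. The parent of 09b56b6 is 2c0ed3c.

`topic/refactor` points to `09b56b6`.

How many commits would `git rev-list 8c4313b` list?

Walking parent pointers from 8c4313b: reachable set = {7305f81, 8c4313b, 9bb50ef, adedcb6}.
That is 4 commits.

4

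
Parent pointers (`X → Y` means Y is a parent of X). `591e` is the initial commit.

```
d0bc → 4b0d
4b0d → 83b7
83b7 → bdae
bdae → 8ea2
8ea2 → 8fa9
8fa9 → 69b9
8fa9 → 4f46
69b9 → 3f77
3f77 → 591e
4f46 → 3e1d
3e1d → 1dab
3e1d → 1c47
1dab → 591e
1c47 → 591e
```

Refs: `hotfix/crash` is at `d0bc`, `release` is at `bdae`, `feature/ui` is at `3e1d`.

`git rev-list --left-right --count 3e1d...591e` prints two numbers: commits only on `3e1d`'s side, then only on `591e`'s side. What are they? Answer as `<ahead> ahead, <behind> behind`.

Reachable from 3e1d: {1c47, 1dab, 3e1d, 591e}.
Reachable from 591e: {591e}.
Only in 3e1d's history (ahead): {1c47, 1dab, 3e1d} — 3.
Only in 591e's history (behind): {} — 0.

3 ahead, 0 behind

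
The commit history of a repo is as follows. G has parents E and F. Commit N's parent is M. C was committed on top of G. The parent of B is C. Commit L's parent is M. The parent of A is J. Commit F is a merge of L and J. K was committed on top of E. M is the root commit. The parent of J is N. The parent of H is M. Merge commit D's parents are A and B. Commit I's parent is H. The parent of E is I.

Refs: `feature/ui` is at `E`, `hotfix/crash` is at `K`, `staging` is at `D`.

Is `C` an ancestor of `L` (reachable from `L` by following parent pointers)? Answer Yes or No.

No

Ancestors of L: {L, M}.
C is not in that set, so it is not an ancestor of L.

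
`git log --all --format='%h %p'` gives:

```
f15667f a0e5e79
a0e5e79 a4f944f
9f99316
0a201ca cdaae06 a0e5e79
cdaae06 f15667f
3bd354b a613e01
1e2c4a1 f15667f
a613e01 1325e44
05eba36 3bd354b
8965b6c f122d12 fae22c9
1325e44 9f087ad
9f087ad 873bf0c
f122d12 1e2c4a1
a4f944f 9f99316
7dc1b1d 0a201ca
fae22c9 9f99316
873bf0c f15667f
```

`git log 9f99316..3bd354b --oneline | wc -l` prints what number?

8

Reachable from 3bd354b: {1325e44, 3bd354b, 873bf0c, 9f087ad, 9f99316, a0e5e79, a4f944f, a613e01, f15667f}.
Reachable from 9f99316: {9f99316}.
In 3bd354b's history but not 9f99316's: {1325e44, 3bd354b, 873bf0c, 9f087ad, a0e5e79, a4f944f, a613e01, f15667f} — 8 commits.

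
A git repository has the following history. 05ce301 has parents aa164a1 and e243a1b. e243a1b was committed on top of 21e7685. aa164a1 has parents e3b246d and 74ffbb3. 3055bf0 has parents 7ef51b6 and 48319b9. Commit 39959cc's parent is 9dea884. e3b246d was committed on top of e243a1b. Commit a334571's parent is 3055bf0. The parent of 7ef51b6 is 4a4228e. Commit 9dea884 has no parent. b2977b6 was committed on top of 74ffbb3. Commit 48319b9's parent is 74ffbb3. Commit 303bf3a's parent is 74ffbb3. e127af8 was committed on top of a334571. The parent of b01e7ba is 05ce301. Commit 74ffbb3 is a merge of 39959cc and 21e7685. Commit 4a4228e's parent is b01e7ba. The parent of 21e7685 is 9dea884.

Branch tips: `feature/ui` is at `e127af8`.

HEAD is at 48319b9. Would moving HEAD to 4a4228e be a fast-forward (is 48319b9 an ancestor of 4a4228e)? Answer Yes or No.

No

A fast-forward from 48319b9 to 4a4228e is possible iff 48319b9 is an ancestor of 4a4228e.
Ancestors of 4a4228e: {05ce301, 21e7685, 39959cc, 4a4228e, 74ffbb3, 9dea884, aa164a1, b01e7ba, e243a1b, e3b246d}.
48319b9 is not among them, so fast-forward is not possible.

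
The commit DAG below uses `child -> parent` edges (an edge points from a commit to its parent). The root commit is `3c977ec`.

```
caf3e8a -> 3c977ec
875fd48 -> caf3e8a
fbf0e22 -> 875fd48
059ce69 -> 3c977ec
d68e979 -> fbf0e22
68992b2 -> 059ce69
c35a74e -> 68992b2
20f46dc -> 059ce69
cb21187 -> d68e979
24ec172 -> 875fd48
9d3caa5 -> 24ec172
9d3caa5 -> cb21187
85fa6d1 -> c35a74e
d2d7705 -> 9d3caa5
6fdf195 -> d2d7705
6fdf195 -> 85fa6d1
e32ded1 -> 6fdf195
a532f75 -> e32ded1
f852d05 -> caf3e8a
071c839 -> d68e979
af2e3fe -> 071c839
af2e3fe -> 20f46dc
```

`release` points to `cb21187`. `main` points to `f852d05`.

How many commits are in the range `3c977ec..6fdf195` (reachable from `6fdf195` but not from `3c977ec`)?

13

Reachable from 6fdf195: {059ce69, 24ec172, 3c977ec, 68992b2, 6fdf195, 85fa6d1, 875fd48, 9d3caa5, c35a74e, caf3e8a, cb21187, d2d7705, d68e979, fbf0e22}.
Reachable from 3c977ec: {3c977ec}.
In 6fdf195's history but not 3c977ec's: {059ce69, 24ec172, 68992b2, 6fdf195, 85fa6d1, 875fd48, 9d3caa5, c35a74e, caf3e8a, cb21187, d2d7705, d68e979, fbf0e22} — 13 commits.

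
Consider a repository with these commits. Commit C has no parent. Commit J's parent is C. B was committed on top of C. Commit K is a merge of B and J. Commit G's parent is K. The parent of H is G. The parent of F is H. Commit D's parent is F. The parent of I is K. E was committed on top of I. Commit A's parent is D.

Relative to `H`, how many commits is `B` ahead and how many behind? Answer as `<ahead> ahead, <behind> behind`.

0 ahead, 4 behind

Reachable from B: {B, C}.
Reachable from H: {B, C, G, H, J, K}.
Only in B's history (ahead): {} — 0.
Only in H's history (behind): {G, H, J, K} — 4.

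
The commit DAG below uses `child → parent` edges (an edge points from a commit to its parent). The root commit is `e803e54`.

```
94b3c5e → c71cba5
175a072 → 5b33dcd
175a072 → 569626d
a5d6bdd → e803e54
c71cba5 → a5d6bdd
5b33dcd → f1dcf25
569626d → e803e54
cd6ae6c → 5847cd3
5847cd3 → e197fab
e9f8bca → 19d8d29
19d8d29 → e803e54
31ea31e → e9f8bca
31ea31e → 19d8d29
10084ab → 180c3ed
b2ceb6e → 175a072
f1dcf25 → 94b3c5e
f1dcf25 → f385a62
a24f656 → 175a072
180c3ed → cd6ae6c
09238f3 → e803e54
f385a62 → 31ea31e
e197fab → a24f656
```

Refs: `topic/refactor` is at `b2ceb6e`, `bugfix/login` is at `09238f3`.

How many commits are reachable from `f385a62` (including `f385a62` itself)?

5

Walking parent pointers from f385a62: reachable set = {19d8d29, 31ea31e, e803e54, e9f8bca, f385a62}.
That is 5 commits.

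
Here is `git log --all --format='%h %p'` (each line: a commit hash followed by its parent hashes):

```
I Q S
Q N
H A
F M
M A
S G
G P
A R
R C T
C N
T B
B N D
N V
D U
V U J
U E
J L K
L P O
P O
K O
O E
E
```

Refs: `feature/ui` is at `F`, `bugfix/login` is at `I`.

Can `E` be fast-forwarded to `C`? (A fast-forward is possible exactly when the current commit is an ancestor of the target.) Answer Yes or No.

A fast-forward from E to C is possible iff E is an ancestor of C.
Ancestors of C: {C, E, J, K, L, N, O, P, U, V}.
E is among them, so fast-forward is possible.

Yes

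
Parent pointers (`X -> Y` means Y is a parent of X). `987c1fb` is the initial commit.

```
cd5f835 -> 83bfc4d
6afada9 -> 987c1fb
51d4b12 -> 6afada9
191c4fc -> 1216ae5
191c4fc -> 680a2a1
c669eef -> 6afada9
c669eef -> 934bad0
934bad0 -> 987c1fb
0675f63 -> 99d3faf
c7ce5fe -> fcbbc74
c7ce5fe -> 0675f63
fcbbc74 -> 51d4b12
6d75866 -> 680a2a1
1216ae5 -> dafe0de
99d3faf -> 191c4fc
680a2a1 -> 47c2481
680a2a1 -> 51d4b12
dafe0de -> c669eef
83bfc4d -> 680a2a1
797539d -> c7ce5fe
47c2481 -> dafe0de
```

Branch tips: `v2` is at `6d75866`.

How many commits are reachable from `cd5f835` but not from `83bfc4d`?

1

Reachable from cd5f835: {47c2481, 51d4b12, 680a2a1, 6afada9, 83bfc4d, 934bad0, 987c1fb, c669eef, cd5f835, dafe0de}.
Reachable from 83bfc4d: {47c2481, 51d4b12, 680a2a1, 6afada9, 83bfc4d, 934bad0, 987c1fb, c669eef, dafe0de}.
In cd5f835's history but not 83bfc4d's: {cd5f835} — 1 commit.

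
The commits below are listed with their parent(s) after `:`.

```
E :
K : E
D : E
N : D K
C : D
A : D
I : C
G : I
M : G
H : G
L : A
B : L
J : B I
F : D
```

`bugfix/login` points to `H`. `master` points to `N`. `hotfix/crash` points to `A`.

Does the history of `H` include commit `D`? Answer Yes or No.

Ancestors of H (commits reachable by following parents): {C, D, E, G, H, I}.
D is in that set, so it is an ancestor of H.

Yes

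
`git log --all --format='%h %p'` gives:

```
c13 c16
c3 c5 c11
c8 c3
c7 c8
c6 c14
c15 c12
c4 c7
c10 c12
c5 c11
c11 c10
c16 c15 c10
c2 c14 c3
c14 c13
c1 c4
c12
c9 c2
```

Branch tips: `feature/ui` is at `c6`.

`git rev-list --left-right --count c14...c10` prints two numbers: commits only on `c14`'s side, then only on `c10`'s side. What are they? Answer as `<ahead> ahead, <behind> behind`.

4 ahead, 0 behind

Reachable from c14: {c10, c12, c13, c14, c15, c16}.
Reachable from c10: {c10, c12}.
Only in c14's history (ahead): {c13, c14, c15, c16} — 4.
Only in c10's history (behind): {} — 0.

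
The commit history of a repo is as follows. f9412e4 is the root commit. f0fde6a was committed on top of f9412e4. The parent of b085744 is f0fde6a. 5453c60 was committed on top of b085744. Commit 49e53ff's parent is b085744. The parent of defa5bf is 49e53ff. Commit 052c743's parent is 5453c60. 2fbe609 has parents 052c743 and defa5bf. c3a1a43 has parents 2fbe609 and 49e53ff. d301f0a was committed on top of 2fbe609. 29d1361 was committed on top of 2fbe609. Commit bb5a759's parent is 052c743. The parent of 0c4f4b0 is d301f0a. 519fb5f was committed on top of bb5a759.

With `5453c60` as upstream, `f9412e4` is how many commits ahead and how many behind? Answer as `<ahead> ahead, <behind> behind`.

Reachable from f9412e4: {f9412e4}.
Reachable from 5453c60: {5453c60, b085744, f0fde6a, f9412e4}.
Only in f9412e4's history (ahead): {} — 0.
Only in 5453c60's history (behind): {5453c60, b085744, f0fde6a} — 3.

0 ahead, 3 behind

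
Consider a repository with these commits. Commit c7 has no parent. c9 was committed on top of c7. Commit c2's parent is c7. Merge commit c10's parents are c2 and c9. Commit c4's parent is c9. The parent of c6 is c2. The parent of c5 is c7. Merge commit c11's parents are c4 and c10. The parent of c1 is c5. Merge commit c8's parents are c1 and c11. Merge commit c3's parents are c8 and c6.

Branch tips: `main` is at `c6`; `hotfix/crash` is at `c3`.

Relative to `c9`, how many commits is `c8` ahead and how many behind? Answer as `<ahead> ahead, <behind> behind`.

Reachable from c8: {c1, c10, c11, c2, c4, c5, c7, c8, c9}.
Reachable from c9: {c7, c9}.
Only in c8's history (ahead): {c1, c10, c11, c2, c4, c5, c8} — 7.
Only in c9's history (behind): {} — 0.

7 ahead, 0 behind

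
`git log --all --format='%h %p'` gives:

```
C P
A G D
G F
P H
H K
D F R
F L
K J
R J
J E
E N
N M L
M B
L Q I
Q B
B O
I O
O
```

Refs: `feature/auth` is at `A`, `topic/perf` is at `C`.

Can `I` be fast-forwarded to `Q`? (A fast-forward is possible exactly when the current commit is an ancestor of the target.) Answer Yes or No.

A fast-forward from I to Q is possible iff I is an ancestor of Q.
Ancestors of Q: {B, O, Q}.
I is not among them, so fast-forward is not possible.

No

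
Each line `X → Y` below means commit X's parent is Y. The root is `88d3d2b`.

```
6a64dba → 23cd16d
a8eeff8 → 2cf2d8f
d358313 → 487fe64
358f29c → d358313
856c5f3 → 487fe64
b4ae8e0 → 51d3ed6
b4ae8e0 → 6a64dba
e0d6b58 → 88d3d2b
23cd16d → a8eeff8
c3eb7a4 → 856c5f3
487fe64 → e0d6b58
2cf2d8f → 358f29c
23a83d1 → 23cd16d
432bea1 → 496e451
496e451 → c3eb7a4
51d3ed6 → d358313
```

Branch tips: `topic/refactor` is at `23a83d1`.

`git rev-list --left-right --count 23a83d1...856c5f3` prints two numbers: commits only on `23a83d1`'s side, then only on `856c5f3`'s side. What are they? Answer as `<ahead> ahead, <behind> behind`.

6 ahead, 1 behind

Reachable from 23a83d1: {23a83d1, 23cd16d, 2cf2d8f, 358f29c, 487fe64, 88d3d2b, a8eeff8, d358313, e0d6b58}.
Reachable from 856c5f3: {487fe64, 856c5f3, 88d3d2b, e0d6b58}.
Only in 23a83d1's history (ahead): {23a83d1, 23cd16d, 2cf2d8f, 358f29c, a8eeff8, d358313} — 6.
Only in 856c5f3's history (behind): {856c5f3} — 1.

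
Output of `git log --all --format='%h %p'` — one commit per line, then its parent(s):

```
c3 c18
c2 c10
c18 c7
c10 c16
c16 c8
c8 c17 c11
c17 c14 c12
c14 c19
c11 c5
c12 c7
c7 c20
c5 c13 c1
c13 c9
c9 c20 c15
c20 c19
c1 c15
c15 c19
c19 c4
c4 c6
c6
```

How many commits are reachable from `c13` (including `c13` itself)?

Walking parent pointers from c13: reachable set = {c13, c15, c19, c20, c4, c6, c9}.
That is 7 commits.

7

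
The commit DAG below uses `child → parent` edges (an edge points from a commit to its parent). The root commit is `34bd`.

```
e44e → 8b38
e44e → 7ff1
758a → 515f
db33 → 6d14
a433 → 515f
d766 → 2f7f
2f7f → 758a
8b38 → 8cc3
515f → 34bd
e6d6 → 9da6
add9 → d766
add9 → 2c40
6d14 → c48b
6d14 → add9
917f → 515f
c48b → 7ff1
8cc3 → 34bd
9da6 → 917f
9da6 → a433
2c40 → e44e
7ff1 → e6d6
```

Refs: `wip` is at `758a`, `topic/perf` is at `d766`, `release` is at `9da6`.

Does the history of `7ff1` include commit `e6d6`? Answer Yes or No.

Yes

Ancestors of 7ff1 (commits reachable by following parents): {34bd, 515f, 7ff1, 917f, 9da6, a433, e6d6}.
e6d6 is in that set, so it is an ancestor of 7ff1.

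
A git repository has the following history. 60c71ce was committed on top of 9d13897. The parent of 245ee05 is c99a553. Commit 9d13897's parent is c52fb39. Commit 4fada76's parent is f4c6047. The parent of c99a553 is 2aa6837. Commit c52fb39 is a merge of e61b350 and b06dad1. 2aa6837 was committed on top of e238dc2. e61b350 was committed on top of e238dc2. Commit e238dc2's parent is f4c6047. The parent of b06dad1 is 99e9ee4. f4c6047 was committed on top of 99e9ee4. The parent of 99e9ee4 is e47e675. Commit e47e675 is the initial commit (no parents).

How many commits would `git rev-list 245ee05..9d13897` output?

4

Reachable from 9d13897: {99e9ee4, 9d13897, b06dad1, c52fb39, e238dc2, e47e675, e61b350, f4c6047}.
Reachable from 245ee05: {245ee05, 2aa6837, 99e9ee4, c99a553, e238dc2, e47e675, f4c6047}.
In 9d13897's history but not 245ee05's: {9d13897, b06dad1, c52fb39, e61b350} — 4 commits.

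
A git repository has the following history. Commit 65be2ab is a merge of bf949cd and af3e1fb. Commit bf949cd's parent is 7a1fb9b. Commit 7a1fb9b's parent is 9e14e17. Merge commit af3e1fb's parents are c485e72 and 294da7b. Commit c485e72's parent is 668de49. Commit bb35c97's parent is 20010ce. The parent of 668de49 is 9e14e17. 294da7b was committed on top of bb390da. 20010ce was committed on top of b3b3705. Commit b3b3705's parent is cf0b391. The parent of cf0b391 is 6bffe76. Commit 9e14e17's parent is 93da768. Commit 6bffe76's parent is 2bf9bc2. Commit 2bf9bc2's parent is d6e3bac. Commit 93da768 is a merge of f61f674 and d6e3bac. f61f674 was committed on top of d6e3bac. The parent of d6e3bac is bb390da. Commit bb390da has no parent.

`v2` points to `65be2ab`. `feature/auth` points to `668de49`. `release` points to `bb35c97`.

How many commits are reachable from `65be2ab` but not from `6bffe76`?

10

Reachable from 65be2ab: {294da7b, 65be2ab, 668de49, 7a1fb9b, 93da768, 9e14e17, af3e1fb, bb390da, bf949cd, c485e72, d6e3bac, f61f674}.
Reachable from 6bffe76: {2bf9bc2, 6bffe76, bb390da, d6e3bac}.
In 65be2ab's history but not 6bffe76's: {294da7b, 65be2ab, 668de49, 7a1fb9b, 93da768, 9e14e17, af3e1fb, bf949cd, c485e72, f61f674} — 10 commits.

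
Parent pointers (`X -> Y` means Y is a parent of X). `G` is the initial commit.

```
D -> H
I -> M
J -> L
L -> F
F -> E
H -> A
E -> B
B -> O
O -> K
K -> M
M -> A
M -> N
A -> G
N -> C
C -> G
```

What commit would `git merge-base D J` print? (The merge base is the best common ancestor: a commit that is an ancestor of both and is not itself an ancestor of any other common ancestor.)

A

Ancestors of D: {A, D, G, H}.
Ancestors of J: {A, B, C, E, F, G, J, K, L, M, N, O}.
Common ancestors: {A, G}.
Among these, A is not an ancestor of any other common ancestor — it is the merge base.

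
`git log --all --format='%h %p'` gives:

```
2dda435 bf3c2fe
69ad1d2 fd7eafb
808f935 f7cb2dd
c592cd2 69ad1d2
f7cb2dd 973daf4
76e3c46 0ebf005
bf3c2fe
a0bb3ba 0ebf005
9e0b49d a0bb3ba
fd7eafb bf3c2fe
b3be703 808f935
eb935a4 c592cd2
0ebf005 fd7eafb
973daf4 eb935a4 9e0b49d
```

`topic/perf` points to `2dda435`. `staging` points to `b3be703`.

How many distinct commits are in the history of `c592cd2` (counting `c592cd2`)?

Walking parent pointers from c592cd2: reachable set = {69ad1d2, bf3c2fe, c592cd2, fd7eafb}.
That is 4 commits.

4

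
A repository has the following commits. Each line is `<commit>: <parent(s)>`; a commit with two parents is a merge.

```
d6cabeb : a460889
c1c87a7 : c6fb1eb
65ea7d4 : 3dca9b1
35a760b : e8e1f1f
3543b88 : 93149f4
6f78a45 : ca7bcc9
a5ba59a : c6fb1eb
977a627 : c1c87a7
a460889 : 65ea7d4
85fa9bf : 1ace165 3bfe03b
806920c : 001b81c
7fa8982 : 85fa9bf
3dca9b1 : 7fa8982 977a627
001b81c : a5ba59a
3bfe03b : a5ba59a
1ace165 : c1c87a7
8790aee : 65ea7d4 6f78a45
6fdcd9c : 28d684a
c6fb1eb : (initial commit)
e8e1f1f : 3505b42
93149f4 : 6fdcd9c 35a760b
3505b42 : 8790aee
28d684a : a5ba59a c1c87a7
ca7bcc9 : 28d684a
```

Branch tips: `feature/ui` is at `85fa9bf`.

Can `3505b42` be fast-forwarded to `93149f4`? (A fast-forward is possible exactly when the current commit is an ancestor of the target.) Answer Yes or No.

Yes

A fast-forward from 3505b42 to 93149f4 is possible iff 3505b42 is an ancestor of 93149f4.
Ancestors of 93149f4: {1ace165, 28d684a, 3505b42, 35a760b, 3bfe03b, 3dca9b1, 65ea7d4, 6f78a45, 6fdcd9c, 7fa8982, 85fa9bf, 8790aee, 93149f4, 977a627, a5ba59a, c1c87a7, c6fb1eb, ca7bcc9, e8e1f1f}.
3505b42 is among them, so fast-forward is possible.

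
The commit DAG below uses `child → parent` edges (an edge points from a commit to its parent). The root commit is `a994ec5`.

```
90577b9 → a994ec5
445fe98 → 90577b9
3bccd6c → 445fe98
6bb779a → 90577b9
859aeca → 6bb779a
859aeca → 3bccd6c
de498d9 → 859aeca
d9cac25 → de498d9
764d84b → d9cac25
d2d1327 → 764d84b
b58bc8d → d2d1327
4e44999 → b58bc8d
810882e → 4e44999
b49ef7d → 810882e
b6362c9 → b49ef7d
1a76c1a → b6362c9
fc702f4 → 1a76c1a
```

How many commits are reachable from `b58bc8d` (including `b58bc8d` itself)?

11

Walking parent pointers from b58bc8d: reachable set = {3bccd6c, 445fe98, 6bb779a, 764d84b, 859aeca, 90577b9, a994ec5, b58bc8d, d2d1327, d9cac25, de498d9}.
That is 11 commits.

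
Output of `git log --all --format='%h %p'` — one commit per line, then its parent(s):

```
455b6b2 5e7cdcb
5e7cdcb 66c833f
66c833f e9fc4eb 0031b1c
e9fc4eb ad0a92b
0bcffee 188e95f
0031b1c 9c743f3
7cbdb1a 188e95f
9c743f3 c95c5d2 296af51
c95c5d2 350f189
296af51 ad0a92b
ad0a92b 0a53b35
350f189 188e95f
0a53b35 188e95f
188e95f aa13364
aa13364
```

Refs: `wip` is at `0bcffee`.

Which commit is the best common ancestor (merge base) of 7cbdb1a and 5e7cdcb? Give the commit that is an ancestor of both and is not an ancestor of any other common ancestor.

188e95f

Ancestors of 7cbdb1a: {188e95f, 7cbdb1a, aa13364}.
Ancestors of 5e7cdcb: {0031b1c, 0a53b35, 188e95f, 296af51, 350f189, 5e7cdcb, 66c833f, 9c743f3, aa13364, ad0a92b, c95c5d2, e9fc4eb}.
Common ancestors: {188e95f, aa13364}.
Among these, 188e95f is not an ancestor of any other common ancestor — it is the merge base.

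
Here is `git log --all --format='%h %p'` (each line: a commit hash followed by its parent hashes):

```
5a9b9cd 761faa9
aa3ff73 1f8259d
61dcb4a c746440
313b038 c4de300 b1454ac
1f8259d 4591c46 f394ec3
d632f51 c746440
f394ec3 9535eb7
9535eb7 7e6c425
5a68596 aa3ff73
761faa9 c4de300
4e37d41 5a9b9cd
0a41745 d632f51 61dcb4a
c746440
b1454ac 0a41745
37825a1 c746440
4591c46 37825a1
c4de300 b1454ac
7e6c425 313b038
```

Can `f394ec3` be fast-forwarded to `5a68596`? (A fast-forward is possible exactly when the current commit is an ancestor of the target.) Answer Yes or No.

Yes

A fast-forward from f394ec3 to 5a68596 is possible iff f394ec3 is an ancestor of 5a68596.
Ancestors of 5a68596: {0a41745, 1f8259d, 313b038, 37825a1, 4591c46, 5a68596, 61dcb4a, 7e6c425, 9535eb7, aa3ff73, b1454ac, c4de300, c746440, d632f51, f394ec3}.
f394ec3 is among them, so fast-forward is possible.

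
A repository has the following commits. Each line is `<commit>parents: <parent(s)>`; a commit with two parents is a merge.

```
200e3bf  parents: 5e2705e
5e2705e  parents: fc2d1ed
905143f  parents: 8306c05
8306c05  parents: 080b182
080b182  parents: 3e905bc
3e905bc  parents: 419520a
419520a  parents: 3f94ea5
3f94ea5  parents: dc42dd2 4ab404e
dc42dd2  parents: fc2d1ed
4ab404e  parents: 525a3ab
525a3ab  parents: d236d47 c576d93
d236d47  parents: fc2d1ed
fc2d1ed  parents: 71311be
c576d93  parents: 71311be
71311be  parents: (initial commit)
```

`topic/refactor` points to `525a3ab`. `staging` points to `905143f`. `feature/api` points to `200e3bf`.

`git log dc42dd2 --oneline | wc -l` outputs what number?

Walking parent pointers from dc42dd2: reachable set = {71311be, dc42dd2, fc2d1ed}.
That is 3 commits.

3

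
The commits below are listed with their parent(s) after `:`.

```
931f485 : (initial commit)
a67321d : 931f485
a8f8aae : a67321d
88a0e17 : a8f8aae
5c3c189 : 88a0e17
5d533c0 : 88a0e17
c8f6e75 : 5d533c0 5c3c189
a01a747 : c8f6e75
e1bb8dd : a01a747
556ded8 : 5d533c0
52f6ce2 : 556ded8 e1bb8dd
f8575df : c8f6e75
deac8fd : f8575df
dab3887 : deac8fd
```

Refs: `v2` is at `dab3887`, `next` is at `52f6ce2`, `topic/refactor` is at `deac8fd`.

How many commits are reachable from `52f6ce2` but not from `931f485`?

Reachable from 52f6ce2: {52f6ce2, 556ded8, 5c3c189, 5d533c0, 88a0e17, 931f485, a01a747, a67321d, a8f8aae, c8f6e75, e1bb8dd}.
Reachable from 931f485: {931f485}.
In 52f6ce2's history but not 931f485's: {52f6ce2, 556ded8, 5c3c189, 5d533c0, 88a0e17, a01a747, a67321d, a8f8aae, c8f6e75, e1bb8dd} — 10 commits.

10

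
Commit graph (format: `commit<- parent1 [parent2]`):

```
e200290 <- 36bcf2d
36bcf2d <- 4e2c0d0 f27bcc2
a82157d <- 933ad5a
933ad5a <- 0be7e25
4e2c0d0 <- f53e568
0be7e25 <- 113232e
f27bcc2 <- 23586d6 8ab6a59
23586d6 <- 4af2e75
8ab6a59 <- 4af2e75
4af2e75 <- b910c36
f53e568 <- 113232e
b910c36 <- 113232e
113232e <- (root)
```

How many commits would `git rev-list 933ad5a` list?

3

Walking parent pointers from 933ad5a: reachable set = {0be7e25, 113232e, 933ad5a}.
That is 3 commits.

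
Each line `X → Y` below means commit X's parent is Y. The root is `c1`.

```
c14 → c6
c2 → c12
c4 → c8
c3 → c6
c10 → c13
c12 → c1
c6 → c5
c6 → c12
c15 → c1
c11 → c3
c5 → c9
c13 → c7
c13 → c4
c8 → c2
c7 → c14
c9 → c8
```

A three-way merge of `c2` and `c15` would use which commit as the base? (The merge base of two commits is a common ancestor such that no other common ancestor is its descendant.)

c1

Ancestors of c2: {c1, c12, c2}.
Ancestors of c15: {c1, c15}.
Common ancestors: {c1}.
The only common ancestor is c1, so it is the merge base.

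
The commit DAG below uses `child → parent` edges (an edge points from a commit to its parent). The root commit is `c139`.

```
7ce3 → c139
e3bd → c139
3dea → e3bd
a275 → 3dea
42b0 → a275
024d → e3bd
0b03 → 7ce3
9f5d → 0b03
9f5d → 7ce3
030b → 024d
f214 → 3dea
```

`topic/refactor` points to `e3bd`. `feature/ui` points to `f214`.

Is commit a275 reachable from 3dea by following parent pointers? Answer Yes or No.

No

Ancestors of 3dea: {3dea, c139, e3bd}.
a275 is not in that set, so it is not an ancestor of 3dea.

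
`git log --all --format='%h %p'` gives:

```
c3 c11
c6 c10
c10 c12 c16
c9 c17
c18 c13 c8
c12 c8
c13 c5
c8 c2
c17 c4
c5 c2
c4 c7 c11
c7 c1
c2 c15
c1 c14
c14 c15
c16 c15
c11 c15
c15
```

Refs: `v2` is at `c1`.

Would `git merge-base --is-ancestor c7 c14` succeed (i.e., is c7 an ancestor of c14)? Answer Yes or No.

No

Ancestors of c14: {c14, c15}.
c7 is not in that set, so it is not an ancestor of c14.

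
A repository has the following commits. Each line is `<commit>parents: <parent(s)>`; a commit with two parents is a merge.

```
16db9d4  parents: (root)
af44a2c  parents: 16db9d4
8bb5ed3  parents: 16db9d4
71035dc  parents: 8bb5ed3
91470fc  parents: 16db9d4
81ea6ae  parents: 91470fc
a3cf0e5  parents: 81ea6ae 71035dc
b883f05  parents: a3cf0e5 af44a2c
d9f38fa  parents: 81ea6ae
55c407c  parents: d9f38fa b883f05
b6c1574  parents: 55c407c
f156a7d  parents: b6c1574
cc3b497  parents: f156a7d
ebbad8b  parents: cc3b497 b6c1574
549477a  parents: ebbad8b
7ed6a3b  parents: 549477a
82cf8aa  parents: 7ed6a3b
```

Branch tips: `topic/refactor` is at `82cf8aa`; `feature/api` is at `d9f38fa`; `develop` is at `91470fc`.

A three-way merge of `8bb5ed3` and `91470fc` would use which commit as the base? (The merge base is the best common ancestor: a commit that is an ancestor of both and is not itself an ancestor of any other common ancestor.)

16db9d4

Ancestors of 8bb5ed3: {16db9d4, 8bb5ed3}.
Ancestors of 91470fc: {16db9d4, 91470fc}.
Common ancestors: {16db9d4}.
The only common ancestor is 16db9d4, so it is the merge base.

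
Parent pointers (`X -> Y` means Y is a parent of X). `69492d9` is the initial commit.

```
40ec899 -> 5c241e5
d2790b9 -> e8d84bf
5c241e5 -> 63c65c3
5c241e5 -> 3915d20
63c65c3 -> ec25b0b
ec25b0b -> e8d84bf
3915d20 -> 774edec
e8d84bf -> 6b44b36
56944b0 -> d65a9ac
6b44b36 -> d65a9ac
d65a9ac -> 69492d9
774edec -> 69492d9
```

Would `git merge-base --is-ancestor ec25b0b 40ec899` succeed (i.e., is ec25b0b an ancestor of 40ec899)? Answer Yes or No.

Ancestors of 40ec899 (commits reachable by following parents): {3915d20, 40ec899, 5c241e5, 63c65c3, 69492d9, 6b44b36, 774edec, d65a9ac, e8d84bf, ec25b0b}.
ec25b0b is in that set, so it is an ancestor of 40ec899.

Yes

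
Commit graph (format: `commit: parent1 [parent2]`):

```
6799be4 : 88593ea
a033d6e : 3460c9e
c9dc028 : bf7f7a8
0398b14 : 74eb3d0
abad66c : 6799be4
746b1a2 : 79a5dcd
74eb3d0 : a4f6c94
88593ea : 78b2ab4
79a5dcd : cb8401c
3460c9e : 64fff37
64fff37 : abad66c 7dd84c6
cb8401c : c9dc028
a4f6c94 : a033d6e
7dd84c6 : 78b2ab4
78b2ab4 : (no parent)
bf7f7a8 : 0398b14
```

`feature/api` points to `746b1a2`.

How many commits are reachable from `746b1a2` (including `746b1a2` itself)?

Walking parent pointers from 746b1a2: reachable set = {0398b14, 3460c9e, 64fff37, 6799be4, 746b1a2, 74eb3d0, 78b2ab4, 79a5dcd, 7dd84c6, 88593ea, a033d6e, a4f6c94, abad66c, bf7f7a8, c9dc028, cb8401c}.
That is 16 commits.

16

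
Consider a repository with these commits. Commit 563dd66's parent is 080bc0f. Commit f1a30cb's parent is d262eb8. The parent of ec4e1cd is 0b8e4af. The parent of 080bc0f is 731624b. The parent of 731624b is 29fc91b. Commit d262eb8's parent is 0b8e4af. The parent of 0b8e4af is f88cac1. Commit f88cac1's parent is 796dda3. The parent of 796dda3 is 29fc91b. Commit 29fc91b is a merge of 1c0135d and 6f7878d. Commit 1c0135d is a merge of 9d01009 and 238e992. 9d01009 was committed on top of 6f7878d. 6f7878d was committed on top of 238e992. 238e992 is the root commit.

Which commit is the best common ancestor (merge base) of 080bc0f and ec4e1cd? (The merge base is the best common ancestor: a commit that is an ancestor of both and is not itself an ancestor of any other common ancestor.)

Ancestors of 080bc0f: {080bc0f, 1c0135d, 238e992, 29fc91b, 6f7878d, 731624b, 9d01009}.
Ancestors of ec4e1cd: {0b8e4af, 1c0135d, 238e992, 29fc91b, 6f7878d, 796dda3, 9d01009, ec4e1cd, f88cac1}.
Common ancestors: {1c0135d, 238e992, 29fc91b, 6f7878d, 9d01009}.
Among these, 29fc91b is not an ancestor of any other common ancestor — it is the merge base.

29fc91b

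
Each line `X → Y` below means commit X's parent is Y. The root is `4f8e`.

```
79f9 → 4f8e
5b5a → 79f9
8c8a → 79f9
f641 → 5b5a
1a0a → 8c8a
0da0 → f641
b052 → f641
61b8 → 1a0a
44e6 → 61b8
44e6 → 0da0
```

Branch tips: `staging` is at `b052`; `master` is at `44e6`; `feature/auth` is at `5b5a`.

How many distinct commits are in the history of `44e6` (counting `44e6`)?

Walking parent pointers from 44e6: reachable set = {0da0, 1a0a, 44e6, 4f8e, 5b5a, 61b8, 79f9, 8c8a, f641}.
That is 9 commits.

9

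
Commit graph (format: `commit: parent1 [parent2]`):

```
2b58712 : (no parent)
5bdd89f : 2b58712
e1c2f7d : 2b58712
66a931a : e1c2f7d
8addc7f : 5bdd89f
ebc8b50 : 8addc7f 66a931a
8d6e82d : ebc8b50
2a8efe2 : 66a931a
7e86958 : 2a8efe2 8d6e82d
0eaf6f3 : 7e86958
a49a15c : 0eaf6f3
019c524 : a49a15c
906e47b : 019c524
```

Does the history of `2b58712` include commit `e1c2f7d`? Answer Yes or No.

No

Ancestors of 2b58712: {2b58712}.
e1c2f7d is not in that set, so it is not an ancestor of 2b58712.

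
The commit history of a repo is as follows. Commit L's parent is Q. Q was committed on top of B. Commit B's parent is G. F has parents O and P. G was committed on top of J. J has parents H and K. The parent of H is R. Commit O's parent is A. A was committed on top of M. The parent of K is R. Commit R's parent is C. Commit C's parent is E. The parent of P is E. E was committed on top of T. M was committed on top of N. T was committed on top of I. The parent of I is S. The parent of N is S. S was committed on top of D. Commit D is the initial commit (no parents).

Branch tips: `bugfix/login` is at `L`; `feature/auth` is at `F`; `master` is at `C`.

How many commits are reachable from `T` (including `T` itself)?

Walking parent pointers from T: reachable set = {D, I, S, T}.
That is 4 commits.

4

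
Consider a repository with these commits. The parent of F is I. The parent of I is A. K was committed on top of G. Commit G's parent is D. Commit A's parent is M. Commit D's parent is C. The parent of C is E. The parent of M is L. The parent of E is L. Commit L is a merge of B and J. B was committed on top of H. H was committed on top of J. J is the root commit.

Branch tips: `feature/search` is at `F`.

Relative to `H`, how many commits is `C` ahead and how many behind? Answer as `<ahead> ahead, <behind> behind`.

4 ahead, 0 behind

Reachable from C: {B, C, E, H, J, L}.
Reachable from H: {H, J}.
Only in C's history (ahead): {B, C, E, L} — 4.
Only in H's history (behind): {} — 0.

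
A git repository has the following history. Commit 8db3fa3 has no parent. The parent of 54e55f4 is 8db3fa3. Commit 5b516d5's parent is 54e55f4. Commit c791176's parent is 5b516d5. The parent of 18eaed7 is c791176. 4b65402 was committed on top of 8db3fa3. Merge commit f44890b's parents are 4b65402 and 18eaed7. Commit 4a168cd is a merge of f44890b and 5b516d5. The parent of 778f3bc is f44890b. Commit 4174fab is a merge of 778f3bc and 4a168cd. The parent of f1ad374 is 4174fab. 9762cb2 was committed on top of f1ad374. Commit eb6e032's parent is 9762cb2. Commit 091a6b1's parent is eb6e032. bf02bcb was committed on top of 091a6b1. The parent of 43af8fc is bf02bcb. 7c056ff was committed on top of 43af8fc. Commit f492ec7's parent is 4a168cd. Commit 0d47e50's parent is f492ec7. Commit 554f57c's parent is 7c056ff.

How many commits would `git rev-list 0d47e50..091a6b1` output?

6

Reachable from 091a6b1: {091a6b1, 18eaed7, 4174fab, 4a168cd, 4b65402, 54e55f4, 5b516d5, 778f3bc, 8db3fa3, 9762cb2, c791176, eb6e032, f1ad374, f44890b}.
Reachable from 0d47e50: {0d47e50, 18eaed7, 4a168cd, 4b65402, 54e55f4, 5b516d5, 8db3fa3, c791176, f44890b, f492ec7}.
In 091a6b1's history but not 0d47e50's: {091a6b1, 4174fab, 778f3bc, 9762cb2, eb6e032, f1ad374} — 6 commits.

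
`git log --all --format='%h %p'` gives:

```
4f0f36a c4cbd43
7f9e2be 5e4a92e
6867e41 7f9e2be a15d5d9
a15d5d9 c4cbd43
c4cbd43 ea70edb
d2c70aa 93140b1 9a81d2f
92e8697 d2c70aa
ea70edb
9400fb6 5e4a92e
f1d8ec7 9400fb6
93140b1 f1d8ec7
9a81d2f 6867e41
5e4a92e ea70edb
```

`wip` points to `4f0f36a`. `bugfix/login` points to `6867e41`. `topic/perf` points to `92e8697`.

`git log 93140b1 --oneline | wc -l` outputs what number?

5

Walking parent pointers from 93140b1: reachable set = {5e4a92e, 93140b1, 9400fb6, ea70edb, f1d8ec7}.
That is 5 commits.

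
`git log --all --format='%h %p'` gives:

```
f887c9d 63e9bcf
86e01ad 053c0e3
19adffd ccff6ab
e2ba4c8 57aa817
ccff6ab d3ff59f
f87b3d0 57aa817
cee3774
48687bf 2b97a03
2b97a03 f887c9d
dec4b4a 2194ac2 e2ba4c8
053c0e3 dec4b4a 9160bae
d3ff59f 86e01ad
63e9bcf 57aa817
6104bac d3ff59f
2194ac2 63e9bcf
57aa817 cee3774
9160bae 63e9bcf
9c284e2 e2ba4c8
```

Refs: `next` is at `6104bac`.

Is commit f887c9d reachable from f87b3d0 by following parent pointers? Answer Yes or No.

No

Ancestors of f87b3d0: {57aa817, cee3774, f87b3d0}.
f887c9d is not in that set, so it is not an ancestor of f87b3d0.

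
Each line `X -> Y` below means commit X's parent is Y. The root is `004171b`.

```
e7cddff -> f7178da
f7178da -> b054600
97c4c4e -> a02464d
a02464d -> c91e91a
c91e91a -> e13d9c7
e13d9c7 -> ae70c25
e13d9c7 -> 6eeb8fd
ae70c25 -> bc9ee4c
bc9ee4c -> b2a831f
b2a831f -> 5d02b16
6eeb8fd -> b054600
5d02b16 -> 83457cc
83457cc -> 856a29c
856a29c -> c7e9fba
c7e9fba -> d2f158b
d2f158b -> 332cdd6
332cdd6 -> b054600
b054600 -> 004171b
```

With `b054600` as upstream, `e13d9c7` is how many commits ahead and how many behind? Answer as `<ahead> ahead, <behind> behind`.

11 ahead, 0 behind

Reachable from e13d9c7: {004171b, 332cdd6, 5d02b16, 6eeb8fd, 83457cc, 856a29c, ae70c25, b054600, b2a831f, bc9ee4c, c7e9fba, d2f158b, e13d9c7}.
Reachable from b054600: {004171b, b054600}.
Only in e13d9c7's history (ahead): {332cdd6, 5d02b16, 6eeb8fd, 83457cc, 856a29c, ae70c25, b2a831f, bc9ee4c, c7e9fba, d2f158b, e13d9c7} — 11.
Only in b054600's history (behind): {} — 0.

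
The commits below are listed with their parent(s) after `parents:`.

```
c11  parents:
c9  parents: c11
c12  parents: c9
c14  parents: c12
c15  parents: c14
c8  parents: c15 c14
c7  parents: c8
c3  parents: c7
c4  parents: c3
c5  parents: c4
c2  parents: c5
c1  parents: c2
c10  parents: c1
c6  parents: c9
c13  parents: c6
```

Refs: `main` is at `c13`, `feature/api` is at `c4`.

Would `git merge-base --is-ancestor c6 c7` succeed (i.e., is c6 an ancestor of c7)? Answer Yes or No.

No

Ancestors of c7: {c11, c12, c14, c15, c7, c8, c9}.
c6 is not in that set, so it is not an ancestor of c7.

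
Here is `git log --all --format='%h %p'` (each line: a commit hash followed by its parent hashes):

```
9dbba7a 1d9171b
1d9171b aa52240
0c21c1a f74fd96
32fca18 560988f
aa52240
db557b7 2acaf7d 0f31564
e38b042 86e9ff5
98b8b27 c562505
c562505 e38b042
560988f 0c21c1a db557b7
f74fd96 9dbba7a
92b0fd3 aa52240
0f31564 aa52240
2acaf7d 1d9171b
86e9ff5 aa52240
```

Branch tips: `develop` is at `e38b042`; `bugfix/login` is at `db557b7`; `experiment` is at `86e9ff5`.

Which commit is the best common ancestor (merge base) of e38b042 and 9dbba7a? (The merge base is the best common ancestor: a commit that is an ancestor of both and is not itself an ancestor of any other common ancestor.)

Ancestors of e38b042: {86e9ff5, aa52240, e38b042}.
Ancestors of 9dbba7a: {1d9171b, 9dbba7a, aa52240}.
Common ancestors: {aa52240}.
The only common ancestor is aa52240, so it is the merge base.

aa52240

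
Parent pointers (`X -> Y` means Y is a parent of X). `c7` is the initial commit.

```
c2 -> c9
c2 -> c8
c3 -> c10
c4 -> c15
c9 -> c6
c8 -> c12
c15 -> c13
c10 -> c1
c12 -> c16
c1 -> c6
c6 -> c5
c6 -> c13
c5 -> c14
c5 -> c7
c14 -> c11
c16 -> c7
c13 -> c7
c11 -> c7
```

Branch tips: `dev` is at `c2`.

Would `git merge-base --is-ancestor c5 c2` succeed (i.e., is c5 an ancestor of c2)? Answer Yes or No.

Ancestors of c2 (commits reachable by following parents): {c11, c12, c13, c14, c16, c2, c5, c6, c7, c8, c9}.
c5 is in that set, so it is an ancestor of c2.

Yes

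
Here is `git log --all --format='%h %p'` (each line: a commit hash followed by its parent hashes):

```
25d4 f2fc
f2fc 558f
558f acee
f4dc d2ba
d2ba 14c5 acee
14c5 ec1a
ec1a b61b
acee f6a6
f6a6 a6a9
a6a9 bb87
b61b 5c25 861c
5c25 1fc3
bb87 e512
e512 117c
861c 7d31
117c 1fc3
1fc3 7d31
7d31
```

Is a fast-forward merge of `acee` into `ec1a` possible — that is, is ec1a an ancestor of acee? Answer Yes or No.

No

A fast-forward from ec1a to acee is possible iff ec1a is an ancestor of acee.
Ancestors of acee: {117c, 1fc3, 7d31, a6a9, acee, bb87, e512, f6a6}.
ec1a is not among them, so fast-forward is not possible.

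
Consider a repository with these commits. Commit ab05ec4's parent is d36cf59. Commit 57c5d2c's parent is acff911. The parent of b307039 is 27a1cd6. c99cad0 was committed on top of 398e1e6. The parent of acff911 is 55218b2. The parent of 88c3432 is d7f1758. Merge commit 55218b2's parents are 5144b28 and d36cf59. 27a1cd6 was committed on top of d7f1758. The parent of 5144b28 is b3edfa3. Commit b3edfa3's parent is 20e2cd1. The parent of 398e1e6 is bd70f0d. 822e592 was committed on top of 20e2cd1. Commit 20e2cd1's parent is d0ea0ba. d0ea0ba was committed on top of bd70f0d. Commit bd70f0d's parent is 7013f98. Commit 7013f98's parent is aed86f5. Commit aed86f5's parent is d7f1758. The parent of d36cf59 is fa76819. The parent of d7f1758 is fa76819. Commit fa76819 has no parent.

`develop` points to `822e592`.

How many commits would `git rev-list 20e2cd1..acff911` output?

Reachable from acff911: {20e2cd1, 5144b28, 55218b2, 7013f98, acff911, aed86f5, b3edfa3, bd70f0d, d0ea0ba, d36cf59, d7f1758, fa76819}.
Reachable from 20e2cd1: {20e2cd1, 7013f98, aed86f5, bd70f0d, d0ea0ba, d7f1758, fa76819}.
In acff911's history but not 20e2cd1's: {5144b28, 55218b2, acff911, b3edfa3, d36cf59} — 5 commits.

5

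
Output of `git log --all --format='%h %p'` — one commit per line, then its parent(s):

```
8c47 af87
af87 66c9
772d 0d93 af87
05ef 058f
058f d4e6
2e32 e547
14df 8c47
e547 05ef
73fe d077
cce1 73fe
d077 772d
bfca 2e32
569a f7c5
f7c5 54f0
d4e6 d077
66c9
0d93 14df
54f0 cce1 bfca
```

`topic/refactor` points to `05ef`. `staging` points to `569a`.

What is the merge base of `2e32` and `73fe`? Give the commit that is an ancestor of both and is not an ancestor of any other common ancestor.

d077

Ancestors of 2e32: {058f, 05ef, 0d93, 14df, 2e32, 66c9, 772d, 8c47, af87, d077, d4e6, e547}.
Ancestors of 73fe: {0d93, 14df, 66c9, 73fe, 772d, 8c47, af87, d077}.
Common ancestors: {0d93, 14df, 66c9, 772d, 8c47, af87, d077}.
Among these, d077 is not an ancestor of any other common ancestor — it is the merge base.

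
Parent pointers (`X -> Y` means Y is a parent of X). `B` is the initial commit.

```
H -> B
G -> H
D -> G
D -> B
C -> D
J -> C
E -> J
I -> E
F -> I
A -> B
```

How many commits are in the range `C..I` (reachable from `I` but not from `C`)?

3

Reachable from I: {B, C, D, E, G, H, I, J}.
Reachable from C: {B, C, D, G, H}.
In I's history but not C's: {E, I, J} — 3 commits.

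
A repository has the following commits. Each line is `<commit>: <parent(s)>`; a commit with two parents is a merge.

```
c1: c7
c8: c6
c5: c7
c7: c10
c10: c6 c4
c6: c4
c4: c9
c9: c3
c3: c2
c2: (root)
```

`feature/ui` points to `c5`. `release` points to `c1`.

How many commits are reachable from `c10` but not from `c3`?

Reachable from c10: {c10, c2, c3, c4, c6, c9}.
Reachable from c3: {c2, c3}.
In c10's history but not c3's: {c10, c4, c6, c9} — 4 commits.

4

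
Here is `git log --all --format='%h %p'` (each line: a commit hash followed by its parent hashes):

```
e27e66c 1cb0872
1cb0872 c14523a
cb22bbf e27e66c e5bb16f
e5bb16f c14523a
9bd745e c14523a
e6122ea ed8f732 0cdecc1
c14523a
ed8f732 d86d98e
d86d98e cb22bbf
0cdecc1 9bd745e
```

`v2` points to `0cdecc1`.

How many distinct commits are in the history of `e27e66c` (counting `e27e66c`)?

Walking parent pointers from e27e66c: reachable set = {1cb0872, c14523a, e27e66c}.
That is 3 commits.

3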